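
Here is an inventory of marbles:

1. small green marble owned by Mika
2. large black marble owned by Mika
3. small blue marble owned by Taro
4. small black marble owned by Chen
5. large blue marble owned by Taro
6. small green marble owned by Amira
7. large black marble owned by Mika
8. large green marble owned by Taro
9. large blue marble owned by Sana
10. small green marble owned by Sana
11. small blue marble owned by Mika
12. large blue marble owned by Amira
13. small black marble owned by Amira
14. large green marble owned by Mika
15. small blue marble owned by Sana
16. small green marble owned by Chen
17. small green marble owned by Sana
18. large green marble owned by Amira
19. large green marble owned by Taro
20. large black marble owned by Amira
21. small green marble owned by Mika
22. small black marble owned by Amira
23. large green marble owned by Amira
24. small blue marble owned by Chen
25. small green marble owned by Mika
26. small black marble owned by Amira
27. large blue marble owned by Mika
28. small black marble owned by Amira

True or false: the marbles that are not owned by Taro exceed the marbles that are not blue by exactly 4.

True

Count of marbles that are not owned by Taro: 24.
There are 20 marbles that are not blue.
The claim requires 24 − 20 (= 4) to equal 4, which holds.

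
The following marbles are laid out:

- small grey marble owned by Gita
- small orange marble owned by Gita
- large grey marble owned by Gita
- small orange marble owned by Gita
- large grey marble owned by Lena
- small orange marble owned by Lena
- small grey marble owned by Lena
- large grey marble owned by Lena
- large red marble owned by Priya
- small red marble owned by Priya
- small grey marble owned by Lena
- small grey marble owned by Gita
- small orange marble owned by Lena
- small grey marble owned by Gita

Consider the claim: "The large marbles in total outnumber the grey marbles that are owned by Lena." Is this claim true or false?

False

|large marbles| = 4.
|grey marbles owned by Lena| = 4.
The claim requires 4 > 4, which does not hold.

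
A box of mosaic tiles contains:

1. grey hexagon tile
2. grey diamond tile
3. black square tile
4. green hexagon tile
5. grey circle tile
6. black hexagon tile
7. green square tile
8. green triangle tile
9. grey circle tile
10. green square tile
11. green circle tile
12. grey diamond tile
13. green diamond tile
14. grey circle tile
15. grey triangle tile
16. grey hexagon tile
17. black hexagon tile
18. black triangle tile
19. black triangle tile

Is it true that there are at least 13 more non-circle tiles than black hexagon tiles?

True

There are 15 non-circle tiles.
There are 2 black hexagon tiles.
The claim requires 15 − 2 = 13 ≥ 13, which holds.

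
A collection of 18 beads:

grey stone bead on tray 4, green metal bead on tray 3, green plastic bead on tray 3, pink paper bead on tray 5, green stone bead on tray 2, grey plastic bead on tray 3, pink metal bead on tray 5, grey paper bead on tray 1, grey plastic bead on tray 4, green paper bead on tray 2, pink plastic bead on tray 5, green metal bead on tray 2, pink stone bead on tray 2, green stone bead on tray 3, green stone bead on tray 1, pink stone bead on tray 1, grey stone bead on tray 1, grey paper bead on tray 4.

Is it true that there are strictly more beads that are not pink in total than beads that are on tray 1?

|beads that are not pink| = 13.
|beads on tray 1| = 4.
The claim requires 13 > 4, which holds.

True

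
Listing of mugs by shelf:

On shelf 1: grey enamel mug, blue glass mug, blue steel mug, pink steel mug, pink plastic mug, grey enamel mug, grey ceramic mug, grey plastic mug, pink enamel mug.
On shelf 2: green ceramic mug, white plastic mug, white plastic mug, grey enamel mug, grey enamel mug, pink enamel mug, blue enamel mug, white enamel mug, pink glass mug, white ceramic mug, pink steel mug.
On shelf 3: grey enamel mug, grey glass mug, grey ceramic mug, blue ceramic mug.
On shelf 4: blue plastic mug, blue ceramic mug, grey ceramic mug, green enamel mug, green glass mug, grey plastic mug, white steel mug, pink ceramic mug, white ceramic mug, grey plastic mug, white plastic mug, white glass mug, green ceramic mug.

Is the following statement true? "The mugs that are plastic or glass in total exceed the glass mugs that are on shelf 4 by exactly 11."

True

mugs that are plastic or glass: 13.
glass mugs on shelf 4: 2.
The claim requires 13 − 2 (= 11) to equal 11, which holds.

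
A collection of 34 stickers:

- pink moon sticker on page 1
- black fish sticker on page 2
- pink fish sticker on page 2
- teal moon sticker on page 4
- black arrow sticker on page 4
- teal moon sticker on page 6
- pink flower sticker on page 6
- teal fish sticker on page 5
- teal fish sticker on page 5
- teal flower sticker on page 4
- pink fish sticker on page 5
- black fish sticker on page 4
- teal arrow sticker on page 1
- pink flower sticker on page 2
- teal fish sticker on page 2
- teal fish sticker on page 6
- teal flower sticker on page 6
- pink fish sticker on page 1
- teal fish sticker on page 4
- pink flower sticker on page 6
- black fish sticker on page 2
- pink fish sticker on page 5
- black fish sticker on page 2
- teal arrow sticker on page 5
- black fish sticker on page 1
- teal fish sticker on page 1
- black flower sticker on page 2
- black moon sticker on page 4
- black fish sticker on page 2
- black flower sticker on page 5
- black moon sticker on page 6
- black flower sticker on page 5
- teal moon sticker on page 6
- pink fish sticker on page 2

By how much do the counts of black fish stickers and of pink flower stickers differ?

black fish stickers: 6. pink flower stickers: 3.
|6 − 3| = 6 − 3 = 3.

3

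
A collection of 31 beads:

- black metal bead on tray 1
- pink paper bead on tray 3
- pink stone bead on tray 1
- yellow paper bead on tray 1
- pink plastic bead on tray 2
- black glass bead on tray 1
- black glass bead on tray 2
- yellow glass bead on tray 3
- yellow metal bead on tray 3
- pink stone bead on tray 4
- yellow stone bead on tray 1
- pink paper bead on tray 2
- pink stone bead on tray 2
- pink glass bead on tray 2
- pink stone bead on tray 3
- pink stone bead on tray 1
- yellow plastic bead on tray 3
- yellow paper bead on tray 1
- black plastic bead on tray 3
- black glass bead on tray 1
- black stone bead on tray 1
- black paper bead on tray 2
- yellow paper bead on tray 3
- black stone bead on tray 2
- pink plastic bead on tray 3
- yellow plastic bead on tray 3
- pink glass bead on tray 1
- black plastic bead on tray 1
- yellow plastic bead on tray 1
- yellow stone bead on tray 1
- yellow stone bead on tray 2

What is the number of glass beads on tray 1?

3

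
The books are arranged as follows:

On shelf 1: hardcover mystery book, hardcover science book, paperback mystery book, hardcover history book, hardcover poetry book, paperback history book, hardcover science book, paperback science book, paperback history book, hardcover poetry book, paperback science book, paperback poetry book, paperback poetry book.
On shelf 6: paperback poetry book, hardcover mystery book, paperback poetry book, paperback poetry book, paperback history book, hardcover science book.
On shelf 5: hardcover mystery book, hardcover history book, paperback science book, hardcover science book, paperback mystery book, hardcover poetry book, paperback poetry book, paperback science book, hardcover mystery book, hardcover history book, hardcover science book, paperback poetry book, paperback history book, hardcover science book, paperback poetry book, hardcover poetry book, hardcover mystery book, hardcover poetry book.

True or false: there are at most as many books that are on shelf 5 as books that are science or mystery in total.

False

books on shelf 5: 18.
books that are science or mystery: 17.
The claim requires 18 ≤ 17, which does not hold.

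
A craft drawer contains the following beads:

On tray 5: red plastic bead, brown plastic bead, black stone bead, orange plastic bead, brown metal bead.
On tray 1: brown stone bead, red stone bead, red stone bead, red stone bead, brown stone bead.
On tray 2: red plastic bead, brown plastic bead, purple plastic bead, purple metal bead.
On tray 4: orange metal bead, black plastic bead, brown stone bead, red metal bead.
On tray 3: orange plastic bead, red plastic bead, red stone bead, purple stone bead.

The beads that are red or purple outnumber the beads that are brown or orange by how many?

beads that are red or purple: 11.
beads that are brown or orange: 9.
11 − 9 = 2.

2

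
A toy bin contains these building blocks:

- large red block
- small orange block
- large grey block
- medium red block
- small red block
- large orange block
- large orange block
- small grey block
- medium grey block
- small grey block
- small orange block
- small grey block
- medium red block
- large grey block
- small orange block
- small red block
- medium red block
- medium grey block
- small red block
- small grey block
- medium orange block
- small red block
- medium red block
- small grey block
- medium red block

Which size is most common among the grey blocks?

Counts by size (restricted to grey blocks): small 5, large 2, medium 2.
The maximum is 5, held uniquely by small.

small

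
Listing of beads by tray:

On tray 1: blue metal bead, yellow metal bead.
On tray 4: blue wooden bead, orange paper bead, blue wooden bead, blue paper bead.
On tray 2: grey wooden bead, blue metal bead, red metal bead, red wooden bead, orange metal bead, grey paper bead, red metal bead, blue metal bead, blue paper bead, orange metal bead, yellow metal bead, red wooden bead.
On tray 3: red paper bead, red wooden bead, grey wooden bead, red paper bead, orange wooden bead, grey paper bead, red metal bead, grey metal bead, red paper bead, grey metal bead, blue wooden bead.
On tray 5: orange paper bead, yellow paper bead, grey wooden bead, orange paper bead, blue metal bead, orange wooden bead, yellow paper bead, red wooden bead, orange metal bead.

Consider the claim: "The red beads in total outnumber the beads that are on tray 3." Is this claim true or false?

False

There are 10 red beads.
There are 11 beads on tray 3.
The claim requires 10 > 11, which does not hold.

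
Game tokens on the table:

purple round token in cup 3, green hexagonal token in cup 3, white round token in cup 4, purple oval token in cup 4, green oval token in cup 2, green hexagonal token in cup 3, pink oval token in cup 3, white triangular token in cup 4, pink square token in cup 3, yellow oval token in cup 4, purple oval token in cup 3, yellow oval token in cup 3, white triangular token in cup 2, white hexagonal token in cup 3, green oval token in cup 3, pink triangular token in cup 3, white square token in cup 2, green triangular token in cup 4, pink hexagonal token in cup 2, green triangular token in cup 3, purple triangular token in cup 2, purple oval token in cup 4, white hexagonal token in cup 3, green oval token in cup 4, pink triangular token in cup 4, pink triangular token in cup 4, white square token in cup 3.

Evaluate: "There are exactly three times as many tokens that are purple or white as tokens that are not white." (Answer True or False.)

There are 12 tokens that are purple or white.
There are 20 tokens that are not white.
The claim requires 12 = 3 × 20 = 60, which does not hold.

False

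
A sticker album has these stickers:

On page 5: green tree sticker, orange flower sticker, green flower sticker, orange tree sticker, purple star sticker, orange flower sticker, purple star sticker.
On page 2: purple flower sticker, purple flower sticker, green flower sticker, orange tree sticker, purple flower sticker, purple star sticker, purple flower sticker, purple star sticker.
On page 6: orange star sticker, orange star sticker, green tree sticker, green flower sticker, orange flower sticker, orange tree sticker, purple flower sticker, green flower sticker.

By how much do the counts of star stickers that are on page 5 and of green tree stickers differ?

0

star stickers on page 5: 2. green tree stickers: 2.
|2 − 2| = 2 − 2 = 0.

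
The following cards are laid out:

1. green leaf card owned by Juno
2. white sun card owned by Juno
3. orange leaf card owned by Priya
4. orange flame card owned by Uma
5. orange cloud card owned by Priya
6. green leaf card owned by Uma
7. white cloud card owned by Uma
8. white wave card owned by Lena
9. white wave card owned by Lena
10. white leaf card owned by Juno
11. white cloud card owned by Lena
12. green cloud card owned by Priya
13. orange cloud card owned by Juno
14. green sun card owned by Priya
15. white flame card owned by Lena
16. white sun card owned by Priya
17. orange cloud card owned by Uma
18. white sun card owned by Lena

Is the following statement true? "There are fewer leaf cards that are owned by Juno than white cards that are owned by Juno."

False

|leaf cards owned by Juno| = 2.
|white cards owned by Juno| = 2.
The claim requires 2 < 2, which does not hold.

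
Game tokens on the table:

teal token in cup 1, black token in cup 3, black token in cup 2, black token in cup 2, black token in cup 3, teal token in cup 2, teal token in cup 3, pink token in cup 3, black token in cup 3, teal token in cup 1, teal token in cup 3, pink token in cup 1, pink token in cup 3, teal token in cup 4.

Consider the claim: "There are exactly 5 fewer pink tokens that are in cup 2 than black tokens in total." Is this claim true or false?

True

pink tokens in cup 2: 0.
black tokens: 5.
The claim requires 5 − 0 (= 5) to equal 5, which holds.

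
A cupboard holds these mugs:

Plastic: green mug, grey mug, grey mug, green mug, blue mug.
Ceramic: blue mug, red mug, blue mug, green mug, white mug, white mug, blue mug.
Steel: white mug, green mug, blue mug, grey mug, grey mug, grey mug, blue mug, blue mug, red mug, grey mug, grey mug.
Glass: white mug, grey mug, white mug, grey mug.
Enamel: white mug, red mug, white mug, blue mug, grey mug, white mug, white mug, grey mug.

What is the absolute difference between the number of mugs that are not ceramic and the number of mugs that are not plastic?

2

mugs that are not ceramic: 28. mugs that are not plastic: 30.
|28 − 30| = 30 − 28 = 2.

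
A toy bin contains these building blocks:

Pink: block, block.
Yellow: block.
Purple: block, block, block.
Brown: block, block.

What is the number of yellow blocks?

1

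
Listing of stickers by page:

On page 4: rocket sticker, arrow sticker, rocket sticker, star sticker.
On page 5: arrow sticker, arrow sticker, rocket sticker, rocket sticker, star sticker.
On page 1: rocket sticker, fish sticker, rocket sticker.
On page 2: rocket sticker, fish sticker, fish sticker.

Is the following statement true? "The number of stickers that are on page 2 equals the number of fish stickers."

True

stickers on page 2: 3.
fish stickers: 3.
The claim requires 3 = 3, which holds.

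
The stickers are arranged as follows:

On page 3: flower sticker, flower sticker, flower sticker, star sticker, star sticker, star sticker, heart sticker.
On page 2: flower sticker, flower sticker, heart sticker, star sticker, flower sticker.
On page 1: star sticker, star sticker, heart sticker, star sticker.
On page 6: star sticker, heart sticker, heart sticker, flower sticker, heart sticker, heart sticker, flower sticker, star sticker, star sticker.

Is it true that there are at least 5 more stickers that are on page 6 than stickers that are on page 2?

False

There are 9 stickers on page 6.
There are 5 stickers on page 2.
The claim requires 9 − 5 = 4 ≥ 5, which does not hold.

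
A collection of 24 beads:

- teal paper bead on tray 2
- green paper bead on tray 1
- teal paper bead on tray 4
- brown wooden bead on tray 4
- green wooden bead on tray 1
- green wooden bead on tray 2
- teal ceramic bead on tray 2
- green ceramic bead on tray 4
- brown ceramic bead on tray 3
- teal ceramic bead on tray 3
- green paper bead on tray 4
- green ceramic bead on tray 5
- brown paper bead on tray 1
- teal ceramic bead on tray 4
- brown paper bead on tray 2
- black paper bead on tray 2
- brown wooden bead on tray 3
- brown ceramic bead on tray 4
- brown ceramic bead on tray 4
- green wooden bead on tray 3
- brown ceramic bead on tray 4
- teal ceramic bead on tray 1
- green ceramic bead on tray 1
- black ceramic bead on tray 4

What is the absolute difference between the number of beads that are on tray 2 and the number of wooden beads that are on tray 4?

beads on tray 2: 5. wooden beads on tray 4: 1.
|5 − 1| = 5 − 1 = 4.

4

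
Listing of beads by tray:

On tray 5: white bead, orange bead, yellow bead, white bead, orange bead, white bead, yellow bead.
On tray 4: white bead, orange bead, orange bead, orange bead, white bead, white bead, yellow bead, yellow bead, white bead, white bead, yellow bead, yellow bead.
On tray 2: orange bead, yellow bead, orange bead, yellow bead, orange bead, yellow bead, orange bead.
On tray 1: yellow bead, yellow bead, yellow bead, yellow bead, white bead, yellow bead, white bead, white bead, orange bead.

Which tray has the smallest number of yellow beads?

Counts by tray (restricted to yellow beads): tray 1→5, tray 4→4, tray 2→3, tray 5→2.
The minimum is 2, held uniquely by tray 5.

tray 5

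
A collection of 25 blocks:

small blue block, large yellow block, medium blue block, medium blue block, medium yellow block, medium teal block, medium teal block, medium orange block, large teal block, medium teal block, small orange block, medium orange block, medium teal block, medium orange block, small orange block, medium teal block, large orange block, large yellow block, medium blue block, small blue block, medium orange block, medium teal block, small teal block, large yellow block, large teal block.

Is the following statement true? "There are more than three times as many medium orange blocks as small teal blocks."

|medium orange blocks| = 4.
|small teal blocks| = 1.
The claim requires 4 > 3 × 1 = 3, which holds.

True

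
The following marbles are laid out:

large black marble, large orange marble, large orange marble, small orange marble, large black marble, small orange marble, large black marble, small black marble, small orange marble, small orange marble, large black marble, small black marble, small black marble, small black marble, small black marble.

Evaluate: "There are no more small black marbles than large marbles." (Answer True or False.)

True

|small black marbles| = 5.
|large marbles| = 6.
The claim requires 5 ≤ 6, which holds.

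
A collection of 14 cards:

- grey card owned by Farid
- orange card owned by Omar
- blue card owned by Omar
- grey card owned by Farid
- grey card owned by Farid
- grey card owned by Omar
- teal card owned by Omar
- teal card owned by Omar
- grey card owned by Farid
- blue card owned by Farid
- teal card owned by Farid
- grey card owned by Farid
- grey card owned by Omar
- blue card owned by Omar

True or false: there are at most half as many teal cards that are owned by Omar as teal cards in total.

False

Count of teal cards owned by Omar: 2.
There are 3 teal cards.
The claim requires 2 × 2 = 4 ≤ 3, which does not hold.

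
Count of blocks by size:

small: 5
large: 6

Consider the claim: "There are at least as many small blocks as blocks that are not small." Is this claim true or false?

There are 5 small blocks.
There are 6 blocks that are not small.
The claim requires 5 ≥ 6, which does not hold.

False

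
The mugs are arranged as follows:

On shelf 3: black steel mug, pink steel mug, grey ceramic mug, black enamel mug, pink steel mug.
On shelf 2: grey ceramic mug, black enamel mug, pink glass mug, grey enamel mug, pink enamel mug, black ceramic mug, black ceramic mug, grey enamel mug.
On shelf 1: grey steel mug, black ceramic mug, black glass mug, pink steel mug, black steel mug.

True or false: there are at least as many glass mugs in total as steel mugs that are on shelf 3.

False

There are 2 glass mugs.
There are 3 steel mugs on shelf 3.
The claim requires 2 ≥ 3, which does not hold.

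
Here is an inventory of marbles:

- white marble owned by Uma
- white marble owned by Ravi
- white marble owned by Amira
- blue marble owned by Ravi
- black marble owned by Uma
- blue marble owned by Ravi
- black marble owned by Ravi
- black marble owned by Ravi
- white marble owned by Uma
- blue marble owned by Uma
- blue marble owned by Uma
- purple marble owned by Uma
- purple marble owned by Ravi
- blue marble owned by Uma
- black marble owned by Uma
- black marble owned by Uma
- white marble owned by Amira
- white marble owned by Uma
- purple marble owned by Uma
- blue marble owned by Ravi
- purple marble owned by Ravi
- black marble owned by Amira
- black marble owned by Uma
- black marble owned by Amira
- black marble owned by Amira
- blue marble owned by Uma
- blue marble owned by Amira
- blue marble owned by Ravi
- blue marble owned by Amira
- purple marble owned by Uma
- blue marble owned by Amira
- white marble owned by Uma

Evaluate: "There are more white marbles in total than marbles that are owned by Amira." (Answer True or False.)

False

There are 7 white marbles.
Count of marbles owned by Amira: 8.
The claim requires 7 > 8, which does not hold.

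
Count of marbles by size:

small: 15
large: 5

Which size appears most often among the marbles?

small

Counts by size: small 15, large 5.
The maximum is 15, held uniquely by small.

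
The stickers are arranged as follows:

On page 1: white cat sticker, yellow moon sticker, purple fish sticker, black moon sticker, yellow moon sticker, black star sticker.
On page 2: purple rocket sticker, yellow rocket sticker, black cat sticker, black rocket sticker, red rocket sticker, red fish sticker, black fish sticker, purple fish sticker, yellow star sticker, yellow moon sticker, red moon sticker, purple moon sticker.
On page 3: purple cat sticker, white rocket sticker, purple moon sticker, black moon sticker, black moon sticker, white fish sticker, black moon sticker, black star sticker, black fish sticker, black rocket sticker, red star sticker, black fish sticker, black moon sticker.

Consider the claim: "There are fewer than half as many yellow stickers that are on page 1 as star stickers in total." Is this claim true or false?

False

yellow stickers on page 1: 2.
star stickers: 4.
The claim requires 2 × 2 = 4 < 4, which does not hold.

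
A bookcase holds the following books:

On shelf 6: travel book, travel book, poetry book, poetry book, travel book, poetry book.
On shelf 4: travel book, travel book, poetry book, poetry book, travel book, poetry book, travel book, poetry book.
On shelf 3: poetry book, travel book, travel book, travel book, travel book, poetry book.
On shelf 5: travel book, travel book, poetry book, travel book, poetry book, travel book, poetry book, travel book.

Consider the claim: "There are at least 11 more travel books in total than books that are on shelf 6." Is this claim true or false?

False

|travel books| = 16.
|books on shelf 6| = 6.
The claim requires 16 − 6 = 10 ≥ 11, which does not hold.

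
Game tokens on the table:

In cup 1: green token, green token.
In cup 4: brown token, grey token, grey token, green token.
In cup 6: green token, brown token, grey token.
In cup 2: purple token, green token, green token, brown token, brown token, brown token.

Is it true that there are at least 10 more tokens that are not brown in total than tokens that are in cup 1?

|tokens that are not brown| = 10.
|tokens in cup 1| = 2.
The claim requires 10 − 2 = 8 ≥ 10, which does not hold.

False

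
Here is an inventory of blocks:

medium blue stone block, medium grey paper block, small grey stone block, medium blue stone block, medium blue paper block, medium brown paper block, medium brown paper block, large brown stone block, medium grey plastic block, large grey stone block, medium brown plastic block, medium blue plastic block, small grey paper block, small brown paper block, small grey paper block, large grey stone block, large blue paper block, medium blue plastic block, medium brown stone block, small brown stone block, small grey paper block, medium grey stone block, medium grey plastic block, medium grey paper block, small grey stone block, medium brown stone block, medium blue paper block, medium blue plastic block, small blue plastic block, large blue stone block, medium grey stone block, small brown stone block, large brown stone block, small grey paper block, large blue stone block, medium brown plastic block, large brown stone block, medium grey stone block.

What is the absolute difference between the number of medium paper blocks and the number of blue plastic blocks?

medium paper blocks: 6. blue plastic blocks: 4.
|6 − 4| = 6 − 4 = 2.

2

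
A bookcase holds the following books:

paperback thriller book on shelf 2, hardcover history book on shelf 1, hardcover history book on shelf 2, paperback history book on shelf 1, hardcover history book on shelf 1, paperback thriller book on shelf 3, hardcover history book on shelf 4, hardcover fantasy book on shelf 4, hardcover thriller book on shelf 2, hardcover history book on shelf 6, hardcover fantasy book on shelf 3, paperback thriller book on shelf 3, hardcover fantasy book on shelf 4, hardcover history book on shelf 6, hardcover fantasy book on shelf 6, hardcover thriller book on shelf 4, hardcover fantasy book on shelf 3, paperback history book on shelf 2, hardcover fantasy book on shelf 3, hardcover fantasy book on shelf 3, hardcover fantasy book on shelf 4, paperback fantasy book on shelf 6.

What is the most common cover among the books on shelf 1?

hardcover

Counts by cover (restricted to books on shelf 1): hardcover 2, paperback 1.
The maximum is 2, held uniquely by hardcover.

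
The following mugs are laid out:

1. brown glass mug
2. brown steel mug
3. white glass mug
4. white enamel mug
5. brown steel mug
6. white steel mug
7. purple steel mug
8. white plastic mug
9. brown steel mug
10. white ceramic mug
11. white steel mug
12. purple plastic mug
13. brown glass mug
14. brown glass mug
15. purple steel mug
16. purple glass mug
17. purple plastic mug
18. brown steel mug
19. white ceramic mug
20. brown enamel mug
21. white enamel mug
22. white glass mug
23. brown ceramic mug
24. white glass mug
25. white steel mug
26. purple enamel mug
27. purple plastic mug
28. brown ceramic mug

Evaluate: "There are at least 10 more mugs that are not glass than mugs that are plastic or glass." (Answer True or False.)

There are 21 mugs that are not glass.
There are 11 mugs that are plastic or glass.
The claim requires 21 − 11 = 10 ≥ 10, which holds.

True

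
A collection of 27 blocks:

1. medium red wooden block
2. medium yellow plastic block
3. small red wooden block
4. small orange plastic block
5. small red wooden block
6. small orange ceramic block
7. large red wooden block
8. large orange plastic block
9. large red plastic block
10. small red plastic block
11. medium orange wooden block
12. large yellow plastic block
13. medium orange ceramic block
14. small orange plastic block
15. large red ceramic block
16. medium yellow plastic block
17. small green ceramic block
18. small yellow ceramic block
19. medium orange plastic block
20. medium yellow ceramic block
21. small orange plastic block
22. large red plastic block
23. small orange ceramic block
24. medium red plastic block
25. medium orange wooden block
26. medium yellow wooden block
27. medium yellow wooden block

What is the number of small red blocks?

3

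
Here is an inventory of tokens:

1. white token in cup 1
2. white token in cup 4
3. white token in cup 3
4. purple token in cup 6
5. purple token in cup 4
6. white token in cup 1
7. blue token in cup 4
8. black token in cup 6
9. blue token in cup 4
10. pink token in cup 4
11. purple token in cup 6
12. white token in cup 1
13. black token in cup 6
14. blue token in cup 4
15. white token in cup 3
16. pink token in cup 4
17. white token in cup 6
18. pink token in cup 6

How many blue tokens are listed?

3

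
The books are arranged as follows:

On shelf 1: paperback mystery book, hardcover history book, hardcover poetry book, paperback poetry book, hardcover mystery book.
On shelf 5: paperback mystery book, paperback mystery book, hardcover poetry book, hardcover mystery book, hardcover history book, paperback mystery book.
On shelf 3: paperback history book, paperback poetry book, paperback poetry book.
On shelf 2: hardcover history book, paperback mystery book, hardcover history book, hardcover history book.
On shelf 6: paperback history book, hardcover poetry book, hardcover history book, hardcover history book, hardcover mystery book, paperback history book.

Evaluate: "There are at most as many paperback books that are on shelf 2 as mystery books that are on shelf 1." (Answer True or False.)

There is 1 paperback book on shelf 2.
There are 2 mystery books on shelf 1.
The claim requires 1 ≤ 2, which holds.

True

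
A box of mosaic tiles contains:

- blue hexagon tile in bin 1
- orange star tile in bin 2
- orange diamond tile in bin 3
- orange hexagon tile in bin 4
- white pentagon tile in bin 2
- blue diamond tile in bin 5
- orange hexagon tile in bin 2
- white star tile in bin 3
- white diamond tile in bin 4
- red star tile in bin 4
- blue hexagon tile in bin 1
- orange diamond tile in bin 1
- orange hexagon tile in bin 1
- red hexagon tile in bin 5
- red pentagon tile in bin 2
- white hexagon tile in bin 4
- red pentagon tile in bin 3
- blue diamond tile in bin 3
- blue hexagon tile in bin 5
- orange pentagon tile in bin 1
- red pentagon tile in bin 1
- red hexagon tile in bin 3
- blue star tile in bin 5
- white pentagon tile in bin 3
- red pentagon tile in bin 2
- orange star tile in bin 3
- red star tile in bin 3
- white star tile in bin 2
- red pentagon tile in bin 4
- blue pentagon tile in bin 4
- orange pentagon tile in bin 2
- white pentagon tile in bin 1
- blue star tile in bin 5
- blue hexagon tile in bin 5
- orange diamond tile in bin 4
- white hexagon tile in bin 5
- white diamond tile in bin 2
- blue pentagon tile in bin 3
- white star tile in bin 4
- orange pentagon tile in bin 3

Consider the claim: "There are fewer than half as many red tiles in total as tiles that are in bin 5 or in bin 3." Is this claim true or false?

False

|red tiles| = 9.
|tiles in bin 5 or in bin 3| = 17.
The claim requires 2 × 9 = 18 < 17, which does not hold.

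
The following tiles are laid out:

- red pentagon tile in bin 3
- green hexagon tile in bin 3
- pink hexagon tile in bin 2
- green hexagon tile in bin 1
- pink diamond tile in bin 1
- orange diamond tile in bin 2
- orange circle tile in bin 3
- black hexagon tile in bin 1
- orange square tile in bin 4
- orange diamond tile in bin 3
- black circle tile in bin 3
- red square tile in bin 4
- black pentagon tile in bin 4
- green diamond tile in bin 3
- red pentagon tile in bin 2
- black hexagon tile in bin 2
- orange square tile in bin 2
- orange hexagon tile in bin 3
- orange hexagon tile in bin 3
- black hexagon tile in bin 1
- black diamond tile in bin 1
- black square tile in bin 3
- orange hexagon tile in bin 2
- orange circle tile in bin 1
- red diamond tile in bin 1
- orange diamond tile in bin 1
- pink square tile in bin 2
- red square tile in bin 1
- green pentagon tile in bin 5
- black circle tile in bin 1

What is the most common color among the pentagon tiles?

red

Counts by color (restricted to pentagon tiles): red 2, black 1, green 1.
The maximum is 2, held uniquely by red.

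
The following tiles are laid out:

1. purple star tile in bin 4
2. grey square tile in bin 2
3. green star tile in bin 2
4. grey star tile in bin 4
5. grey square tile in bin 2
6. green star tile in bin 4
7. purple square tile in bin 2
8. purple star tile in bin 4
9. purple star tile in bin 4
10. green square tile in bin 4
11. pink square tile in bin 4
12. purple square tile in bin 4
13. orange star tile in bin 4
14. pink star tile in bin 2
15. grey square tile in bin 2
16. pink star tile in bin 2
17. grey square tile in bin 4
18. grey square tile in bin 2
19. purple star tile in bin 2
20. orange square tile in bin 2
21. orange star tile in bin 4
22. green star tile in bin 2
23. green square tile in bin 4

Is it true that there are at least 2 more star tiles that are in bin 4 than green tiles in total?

|star tiles in bin 4| = 7.
|green tiles| = 5.
The claim requires 7 − 5 = 2 ≥ 2, which holds.

True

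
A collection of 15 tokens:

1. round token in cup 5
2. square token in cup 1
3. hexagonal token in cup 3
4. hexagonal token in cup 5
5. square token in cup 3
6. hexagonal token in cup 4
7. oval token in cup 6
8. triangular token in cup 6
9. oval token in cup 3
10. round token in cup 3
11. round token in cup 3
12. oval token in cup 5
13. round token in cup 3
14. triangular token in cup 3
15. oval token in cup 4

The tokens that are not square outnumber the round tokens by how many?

9

tokens that are not square: 13.
round tokens: 4.
13 − 4 = 9.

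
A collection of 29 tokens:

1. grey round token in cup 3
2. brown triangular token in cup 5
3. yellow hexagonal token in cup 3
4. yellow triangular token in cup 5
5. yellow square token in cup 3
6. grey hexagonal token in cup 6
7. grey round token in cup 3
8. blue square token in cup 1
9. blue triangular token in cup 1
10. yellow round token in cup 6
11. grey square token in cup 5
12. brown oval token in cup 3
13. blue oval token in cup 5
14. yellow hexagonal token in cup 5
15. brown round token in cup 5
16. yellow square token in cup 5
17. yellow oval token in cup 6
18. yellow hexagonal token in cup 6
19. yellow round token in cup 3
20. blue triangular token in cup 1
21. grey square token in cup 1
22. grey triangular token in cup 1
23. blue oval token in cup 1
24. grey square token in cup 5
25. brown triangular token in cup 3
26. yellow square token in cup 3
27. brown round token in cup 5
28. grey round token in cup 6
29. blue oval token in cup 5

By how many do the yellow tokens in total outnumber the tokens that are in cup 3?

2

yellow tokens: 10.
tokens in cup 3: 8.
10 − 8 = 2.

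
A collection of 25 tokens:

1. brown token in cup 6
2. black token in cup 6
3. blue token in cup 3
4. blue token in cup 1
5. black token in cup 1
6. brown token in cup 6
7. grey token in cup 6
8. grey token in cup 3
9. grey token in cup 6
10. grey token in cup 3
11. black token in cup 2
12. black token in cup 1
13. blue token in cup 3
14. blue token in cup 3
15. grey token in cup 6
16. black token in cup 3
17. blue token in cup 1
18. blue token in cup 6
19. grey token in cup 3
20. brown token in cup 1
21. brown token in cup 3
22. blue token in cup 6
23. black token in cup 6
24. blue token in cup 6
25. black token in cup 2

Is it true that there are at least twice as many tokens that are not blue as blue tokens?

There are 17 tokens that are not blue.
There are 8 blue tokens.
The claim requires 17 ≥ 2 × 8 = 16, which holds.

True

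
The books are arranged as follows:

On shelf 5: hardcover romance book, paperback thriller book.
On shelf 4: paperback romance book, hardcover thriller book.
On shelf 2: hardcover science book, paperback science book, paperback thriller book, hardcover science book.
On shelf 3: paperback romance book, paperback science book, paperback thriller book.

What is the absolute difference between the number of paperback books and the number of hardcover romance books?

paperback books: 7. hardcover romance books: 1.
|7 − 1| = 7 − 1 = 6.

6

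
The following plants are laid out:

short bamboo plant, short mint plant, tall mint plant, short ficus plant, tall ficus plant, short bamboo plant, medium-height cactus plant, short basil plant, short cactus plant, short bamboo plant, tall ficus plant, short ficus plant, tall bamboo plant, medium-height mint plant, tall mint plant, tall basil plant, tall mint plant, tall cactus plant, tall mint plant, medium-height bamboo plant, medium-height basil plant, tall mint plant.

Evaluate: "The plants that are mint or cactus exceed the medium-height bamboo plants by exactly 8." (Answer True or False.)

False

|plants that are mint or cactus| = 10.
|medium-height bamboo plants| = 1.
The claim requires 10 − 1 (= 9) to equal 8, which does not hold.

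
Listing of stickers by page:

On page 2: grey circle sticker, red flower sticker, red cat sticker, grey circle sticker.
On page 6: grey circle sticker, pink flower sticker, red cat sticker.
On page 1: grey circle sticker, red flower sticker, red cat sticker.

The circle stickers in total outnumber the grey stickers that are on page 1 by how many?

3

circle stickers: 4.
grey stickers on page 1: 1.
4 − 1 = 3.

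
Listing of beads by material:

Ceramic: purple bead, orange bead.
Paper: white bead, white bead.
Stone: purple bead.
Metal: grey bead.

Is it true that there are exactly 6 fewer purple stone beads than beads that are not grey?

|purple stone beads| = 1.
|beads that are not grey| = 5.
The claim requires 5 − 1 (= 4) to equal 6, which does not hold.

False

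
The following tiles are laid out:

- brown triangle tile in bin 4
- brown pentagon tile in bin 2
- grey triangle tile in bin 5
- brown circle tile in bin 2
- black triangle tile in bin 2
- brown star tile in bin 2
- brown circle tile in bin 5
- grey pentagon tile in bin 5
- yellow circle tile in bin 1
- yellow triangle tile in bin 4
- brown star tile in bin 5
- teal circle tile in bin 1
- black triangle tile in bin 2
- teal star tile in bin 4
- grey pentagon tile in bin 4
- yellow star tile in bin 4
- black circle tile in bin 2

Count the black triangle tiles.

2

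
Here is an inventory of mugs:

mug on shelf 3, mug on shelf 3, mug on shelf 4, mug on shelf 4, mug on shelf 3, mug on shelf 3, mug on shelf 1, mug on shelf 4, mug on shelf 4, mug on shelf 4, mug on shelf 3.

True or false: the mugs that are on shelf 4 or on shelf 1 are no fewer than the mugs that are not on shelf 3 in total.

mugs on shelf 4 or on shelf 1: 6.
mugs that are not on shelf 3: 6.
The claim requires 6 ≥ 6, which holds.

True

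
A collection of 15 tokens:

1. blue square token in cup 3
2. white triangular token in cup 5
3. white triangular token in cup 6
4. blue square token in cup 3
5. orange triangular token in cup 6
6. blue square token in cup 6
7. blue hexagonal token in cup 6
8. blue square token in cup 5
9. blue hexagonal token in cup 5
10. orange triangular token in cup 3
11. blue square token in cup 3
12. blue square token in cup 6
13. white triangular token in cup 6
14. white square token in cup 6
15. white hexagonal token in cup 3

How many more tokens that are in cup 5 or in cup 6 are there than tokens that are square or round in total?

3

tokens in cup 5 or in cup 6: 10.
tokens that are square or round: 7.
10 − 7 = 3.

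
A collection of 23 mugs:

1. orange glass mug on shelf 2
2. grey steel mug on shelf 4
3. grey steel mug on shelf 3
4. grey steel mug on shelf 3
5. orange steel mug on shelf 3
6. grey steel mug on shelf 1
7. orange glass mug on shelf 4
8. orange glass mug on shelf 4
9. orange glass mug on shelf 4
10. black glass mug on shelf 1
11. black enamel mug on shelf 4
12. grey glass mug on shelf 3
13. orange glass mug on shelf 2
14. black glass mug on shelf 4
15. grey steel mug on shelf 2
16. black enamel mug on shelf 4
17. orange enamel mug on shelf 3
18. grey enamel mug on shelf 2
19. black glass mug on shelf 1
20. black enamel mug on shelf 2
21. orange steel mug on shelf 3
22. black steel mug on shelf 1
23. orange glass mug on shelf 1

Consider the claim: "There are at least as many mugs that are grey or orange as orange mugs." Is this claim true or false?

True

mugs that are grey or orange: 16.
orange mugs: 9.
The claim requires 16 ≥ 9, which holds.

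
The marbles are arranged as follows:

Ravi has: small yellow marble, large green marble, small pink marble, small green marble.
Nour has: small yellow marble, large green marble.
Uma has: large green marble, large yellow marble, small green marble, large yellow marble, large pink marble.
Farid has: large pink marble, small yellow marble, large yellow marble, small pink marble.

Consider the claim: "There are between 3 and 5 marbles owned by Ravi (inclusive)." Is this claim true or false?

True

Count of marbles owned by Ravi: 4.
The claim requires 3 ≤ 4 ≤ 5, which holds.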